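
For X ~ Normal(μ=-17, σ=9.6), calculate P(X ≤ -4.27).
0.907587

We have X ~ Normal(μ=-17, σ=9.6).

The CDF gives us P(X ≤ k).

Using the CDF:
P(X ≤ -4.27) = 0.907587

This means there's approximately a 90.8% chance that X is at most -4.27.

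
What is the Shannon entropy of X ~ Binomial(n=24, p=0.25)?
2.1655 nats

We have X ~ Binomial(n=24, p=0.25).

The Shannon entropy measures the uncertainty or information content of the distribution.

For a Binomial distribution with n=24, p=0.25:
H(X) = 2.1655 nats

(In bits, this would be 3.1241 bits.)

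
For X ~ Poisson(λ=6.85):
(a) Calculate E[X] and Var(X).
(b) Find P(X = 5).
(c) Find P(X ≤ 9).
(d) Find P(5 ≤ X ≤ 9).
(a) E[X] = 6.8500, Var(X) = 6.8500
(b) P(X = 5) = 0.133154
(c) P(X ≤ 9) = 0.845375
(d) P(5 ≤ X ≤ 9) = 0.658255

We have X ~ Poisson(λ=6.85).

(a) Moments:
E[X] = 6.8500
Var(X) = 6.8500
σ = √Var(X) = 2.6173

(b) Point probability using PMF:
P(X = 5) = 0.133154

(c) Cumulative probability using CDF:
P(X ≤ 9) = F(9) = 0.845375

(d) Range probability:
P(5 ≤ X ≤ 9) = P(X ≤ 9) - P(X ≤ 4)
                   = F(9) - F(4)
                   = 0.845375 - 0.187121
                   = 0.658255

This means approximately 65.8% of outcomes fall in the interval [5, 9].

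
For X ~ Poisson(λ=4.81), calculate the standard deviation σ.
2.1932

We have X ~ Poisson(λ=4.81).

For a Poisson distribution with λ=4.81:
σ = √Var(X) = 2.1932

The standard deviation is the square root of the variance.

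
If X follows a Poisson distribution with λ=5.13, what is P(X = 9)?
0.040120

We have X ~ Poisson(λ=5.13).

For a Poisson distribution, the PMF gives us the probability of each outcome.

Using the PMF formula:
P(X = 9) = 0.040120

Rounded to 4 decimal places: 0.0401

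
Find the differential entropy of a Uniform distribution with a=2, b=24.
3.0910 nats

We have X ~ Uniform(a=2, b=24).

The differential entropy measures the uncertainty or information content of the distribution.

For a Uniform distribution with a=2, b=24:
h(X) = 3.0910 nats

(In bits, this would be 4.4594 bits.)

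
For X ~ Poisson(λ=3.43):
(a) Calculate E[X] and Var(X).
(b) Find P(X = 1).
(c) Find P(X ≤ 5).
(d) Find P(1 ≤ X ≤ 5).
(a) E[X] = 3.4300, Var(X) = 3.4300
(b) P(X = 1) = 0.111087
(c) P(X ≤ 5) = 0.866725
(d) P(1 ≤ X ≤ 5) = 0.834338

We have X ~ Poisson(λ=3.43).

(a) Moments:
E[X] = 3.4300
Var(X) = 3.4300
σ = √Var(X) = 1.8520

(b) Point probability using PMF:
P(X = 1) = 0.111087

(c) Cumulative probability using CDF:
P(X ≤ 5) = F(5) = 0.866725

(d) Range probability:
P(1 ≤ X ≤ 5) = P(X ≤ 5) - P(X ≤ 0)
                   = F(5) - F(0)
                   = 0.866725 - 0.032387
                   = 0.834338

This means approximately 83.4% of outcomes fall in the interval [1, 5].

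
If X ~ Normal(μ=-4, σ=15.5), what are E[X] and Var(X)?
E[X] = -4.0000, Var(X) = 240.2500

We have X ~ Normal(μ=-4, σ=15.5).

For a Normal distribution with μ=-4, σ=15.5:

Expected value:
E[X] = -4.0000

Variance:
Var(X) = 240.2500

Standard deviation:
σ = √Var(X) = 15.5000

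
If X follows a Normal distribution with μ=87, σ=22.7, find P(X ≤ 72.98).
0.268413

We have X ~ Normal(μ=87, σ=22.7).

The CDF gives us P(X ≤ k).

Using the CDF:
P(X ≤ 72.98) = 0.268413

This means there's approximately a 26.8% chance that X is at most 72.98.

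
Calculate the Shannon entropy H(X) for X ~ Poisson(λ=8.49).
2.4779 nats

We have X ~ Poisson(λ=8.49).

The Shannon entropy measures the uncertainty or information content of the distribution.

For a Poisson distribution with λ=8.49:
H(X) = 2.4779 nats

(In bits, this would be 3.5748 bits.)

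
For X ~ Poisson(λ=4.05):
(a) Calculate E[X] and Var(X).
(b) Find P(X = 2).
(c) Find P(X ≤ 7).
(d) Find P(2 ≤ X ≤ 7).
(a) E[X] = 4.0500, Var(X) = 4.0500
(b) P(X = 2) = 0.142885
(c) P(X ≤ 7) = 0.945833
(d) P(2 ≤ X ≤ 7) = 0.857850

We have X ~ Poisson(λ=4.05).

(a) Moments:
E[X] = 4.0500
Var(X) = 4.0500
σ = √Var(X) = 2.0125

(b) Point probability using PMF:
P(X = 2) = 0.142885

(c) Cumulative probability using CDF:
P(X ≤ 7) = F(7) = 0.945833

(d) Range probability:
P(2 ≤ X ≤ 7) = P(X ≤ 7) - P(X ≤ 1)
                   = F(7) - F(1)
                   = 0.945833 - 0.087983
                   = 0.857850

This means approximately 85.8% of outcomes fall in the interval [2, 7].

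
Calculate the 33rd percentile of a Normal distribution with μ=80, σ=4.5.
78.0204

We have X ~ Normal(μ=80, σ=4.5).

We want to find x such that P(X ≤ x) = 0.33.

This is the 33rd percentile, which means 33% of values fall below this point.

Using the inverse CDF (quantile function):
x = F⁻¹(0.33) = 78.0204

Verification: P(X ≤ 78.0204) = 0.33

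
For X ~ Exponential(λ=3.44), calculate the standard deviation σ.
0.2907

We have X ~ Exponential(λ=3.44).

For an Exponential distribution with λ=3.44:
σ = √Var(X) = 0.2907

The standard deviation is the square root of the variance.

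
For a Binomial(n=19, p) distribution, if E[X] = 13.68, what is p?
p = 0.72

For a Binomial(n, p) distribution:
E[X] = n × p

Given n = 19 and E[X] = 13.68:
13.68 = 19 × p
p = 13.68 / 19 = 0.72

Verification: Binomial(19, 0.72) has E[X] = 13.68 ✓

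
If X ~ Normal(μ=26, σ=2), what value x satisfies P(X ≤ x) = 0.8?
27.6832

We have X ~ Normal(μ=26, σ=2).

We want to find x such that P(X ≤ x) = 0.8.

This is the 80th percentile, which means 80% of values fall below this point.

Using the inverse CDF (quantile function):
x = F⁻¹(0.8) = 27.6832

Verification: P(X ≤ 27.6832) = 0.8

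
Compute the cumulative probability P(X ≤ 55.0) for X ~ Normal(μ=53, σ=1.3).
0.938032

We have X ~ Normal(μ=53, σ=1.3).

The CDF gives us P(X ≤ k).

Using the CDF:
P(X ≤ 55.0) = 0.938032

This means there's approximately a 93.8% chance that X is at most 55.0.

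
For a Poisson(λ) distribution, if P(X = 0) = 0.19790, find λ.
λ = 1.6200

For a Poisson(λ) distribution, the PMF at 0 is:
P(X = 0) = λ^0 e^(-λ) / 0! = e^(-λ)

Given P(X = 0) = 0.19790:
e^(-λ) = 0.19790
-λ = ln(0.19790)
λ = -ln(0.19790) = 1.6200

Verification: e^(-1.6200) = 0.19790 ✓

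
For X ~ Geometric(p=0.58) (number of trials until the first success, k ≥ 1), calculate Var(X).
1.2485

We have X ~ Geometric(p=0.58) (number of trials until the first success, k ≥ 1).

For a Geometric distribution with p=0.58 (number of trials until the first success, k ≥ 1):
Var(X) = 1.2485

The variance measures the spread of the distribution around the mean.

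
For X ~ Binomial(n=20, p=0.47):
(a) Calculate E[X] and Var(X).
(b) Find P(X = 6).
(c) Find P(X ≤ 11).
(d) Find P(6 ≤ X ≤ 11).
(a) E[X] = 9.4000, Var(X) = 4.9820
(b) P(X = 6) = 0.057654
(c) P(X ≤ 11) = 0.826578
(d) P(6 ≤ X ≤ 11) = 0.788462

We have X ~ Binomial(n=20, p=0.47).

(a) Moments:
E[X] = 9.4000
Var(X) = 4.9820
σ = √Var(X) = 2.2320

(b) Point probability using PMF:
P(X = 6) = 0.057654

(c) Cumulative probability using CDF:
P(X ≤ 11) = F(11) = 0.826578

(d) Range probability:
P(6 ≤ X ≤ 11) = P(X ≤ 11) - P(X ≤ 5)
                   = F(11) - F(5)
                   = 0.826578 - 0.038116
                   = 0.788462

This means approximately 78.8% of outcomes fall in the interval [6, 11].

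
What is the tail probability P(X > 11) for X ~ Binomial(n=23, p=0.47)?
0.385466

We have X ~ Binomial(n=23, p=0.47).

P(X > 11) = 1 - P(X ≤ 11)
                = 1 - F(11)
                = 1 - 0.614534
                = 0.385466

So there's approximately a 38.5% chance that X exceeds 11.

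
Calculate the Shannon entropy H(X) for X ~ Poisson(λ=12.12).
2.6592 nats

We have X ~ Poisson(λ=12.12).

The Shannon entropy measures the uncertainty or information content of the distribution.

For a Poisson distribution with λ=12.12:
H(X) = 2.6592 nats

(In bits, this would be 3.8364 bits.)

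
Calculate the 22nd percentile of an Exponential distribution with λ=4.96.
0.0501

We have X ~ Exponential(λ=4.96).

We want to find x such that P(X ≤ x) = 0.22.

This is the 22nd percentile, which means 22% of values fall below this point.

Using the inverse CDF (quantile function):
x = F⁻¹(0.22) = 0.0501

Verification: P(X ≤ 0.0501) = 0.22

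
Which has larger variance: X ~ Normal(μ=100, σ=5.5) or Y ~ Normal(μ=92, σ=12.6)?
Y has larger variance (158.7600 > 30.2500)

Compute the variance for each distribution:

X ~ Normal(μ=100, σ=5.5):
Var(X) = 30.2500

Y ~ Normal(μ=92, σ=12.6):
Var(Y) = 158.7600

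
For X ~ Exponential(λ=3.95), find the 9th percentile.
0.0239

We have X ~ Exponential(λ=3.95).

We want to find x such that P(X ≤ x) = 0.09.

This is the 9th percentile, which means 9% of values fall below this point.

Using the inverse CDF (quantile function):
x = F⁻¹(0.09) = 0.0239

Verification: P(X ≤ 0.0239) = 0.09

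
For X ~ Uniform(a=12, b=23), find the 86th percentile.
21.4600

We have X ~ Uniform(a=12, b=23).

We want to find x such that P(X ≤ x) = 0.86.

This is the 86th percentile, which means 86% of values fall below this point.

Using the inverse CDF (quantile function):
x = F⁻¹(0.86) = 21.4600

Verification: P(X ≤ 21.4600) = 0.86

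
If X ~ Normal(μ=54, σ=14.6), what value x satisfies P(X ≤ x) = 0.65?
59.6257

We have X ~ Normal(μ=54, σ=14.6).

We want to find x such that P(X ≤ x) = 0.65.

This is the 65th percentile, which means 65% of values fall below this point.

Using the inverse CDF (quantile function):
x = F⁻¹(0.65) = 59.6257

Verification: P(X ≤ 59.6257) = 0.65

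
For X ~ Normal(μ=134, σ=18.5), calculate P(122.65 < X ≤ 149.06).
0.522425

We have X ~ Normal(μ=134, σ=18.5).

To find P(122.65 < X ≤ 149.06), we use:
P(122.65 < X ≤ 149.06) = P(X ≤ 149.06) - P(X ≤ 122.65)
                 = F(149.06) - F(122.65)
                 = 0.792193 - 0.269768
                 = 0.522425

So there's approximately a 52.2% chance that X falls in this range.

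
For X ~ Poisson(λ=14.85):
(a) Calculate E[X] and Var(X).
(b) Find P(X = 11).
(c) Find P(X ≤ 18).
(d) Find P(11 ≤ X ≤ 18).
(a) E[X] = 14.8500, Var(X) = 14.8500
(b) P(X = 11) = 0.068954
(c) P(X ≤ 18) = 0.829903
(d) P(11 ≤ X ≤ 18) = 0.703963

We have X ~ Poisson(λ=14.85).

(a) Moments:
E[X] = 14.8500
Var(X) = 14.8500
σ = √Var(X) = 3.8536

(b) Point probability using PMF:
P(X = 11) = 0.068954

(c) Cumulative probability using CDF:
P(X ≤ 18) = F(18) = 0.829903

(d) Range probability:
P(11 ≤ X ≤ 18) = P(X ≤ 18) - P(X ≤ 10)
                   = F(18) - F(10)
                   = 0.829903 - 0.125940
                   = 0.703963

This means approximately 70.4% of outcomes fall in the interval [11, 18].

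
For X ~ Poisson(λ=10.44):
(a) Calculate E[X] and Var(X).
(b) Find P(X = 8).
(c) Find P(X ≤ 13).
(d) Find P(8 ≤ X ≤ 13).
(a) E[X] = 10.4400, Var(X) = 10.4400
(b) P(X = 8) = 0.102341
(c) P(X ≤ 13) = 0.830316
(d) P(8 ≤ X ≤ 13) = 0.647147

We have X ~ Poisson(λ=10.44).

(a) Moments:
E[X] = 10.4400
Var(X) = 10.4400
σ = √Var(X) = 3.2311

(b) Point probability using PMF:
P(X = 8) = 0.102341

(c) Cumulative probability using CDF:
P(X ≤ 13) = F(13) = 0.830316

(d) Range probability:
P(8 ≤ X ≤ 13) = P(X ≤ 13) - P(X ≤ 7)
                   = F(13) - F(7)
                   = 0.830316 - 0.183170
                   = 0.647147

This means approximately 64.7% of outcomes fall in the interval [8, 13].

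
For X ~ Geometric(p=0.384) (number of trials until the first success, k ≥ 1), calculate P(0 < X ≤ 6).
0.945363

We have X ~ Geometric(p=0.384) (number of trials until the first success, k ≥ 1).

To find P(0 < X ≤ 6), we use:
P(0 < X ≤ 6) = P(X ≤ 6) - P(X ≤ 0)
                 = F(6) - F(0)
                 = 0.945363 - 0.000000
                 = 0.945363

So there's approximately a 94.5% chance that X falls in this range.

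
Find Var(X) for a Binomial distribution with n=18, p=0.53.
4.4838

We have X ~ Binomial(n=18, p=0.53).

For a Binomial distribution with n=18, p=0.53:
Var(X) = 4.4838

The variance measures the spread of the distribution around the mean.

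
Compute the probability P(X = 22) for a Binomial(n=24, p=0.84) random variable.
0.152508

We have X ~ Binomial(n=24, p=0.84).

For a Binomial distribution, the PMF gives us the probability of each outcome.

Using the PMF formula:
P(X = 22) = 0.152508

Rounded to 4 decimal places: 0.1525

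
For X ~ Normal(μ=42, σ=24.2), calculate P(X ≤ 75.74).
0.918374

We have X ~ Normal(μ=42, σ=24.2).

The CDF gives us P(X ≤ k).

Using the CDF:
P(X ≤ 75.74) = 0.918374

This means there's approximately a 91.8% chance that X is at most 75.74.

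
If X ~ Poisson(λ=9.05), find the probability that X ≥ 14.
0.076398

We have X ~ Poisson(λ=9.05).

For discrete distributions, P(X ≥ 14) = 1 - P(X ≤ 13).

P(X ≤ 13) = 0.923602
P(X ≥ 14) = 1 - 0.923602 = 0.076398

So there's approximately a 7.6% chance that X is at least 14.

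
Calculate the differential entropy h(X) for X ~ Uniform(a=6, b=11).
1.6094 nats

We have X ~ Uniform(a=6, b=11).

The differential entropy measures the uncertainty or information content of the distribution.

For a Uniform distribution with a=6, b=11:
h(X) = 1.6094 nats

(In bits, this would be 2.3219 bits.)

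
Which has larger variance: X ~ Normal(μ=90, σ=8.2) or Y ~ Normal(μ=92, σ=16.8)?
Y has larger variance (282.2400 > 67.2400)

Compute the variance for each distribution:

X ~ Normal(μ=90, σ=8.2):
Var(X) = 67.2400

Y ~ Normal(μ=92, σ=16.8):
Var(Y) = 282.2400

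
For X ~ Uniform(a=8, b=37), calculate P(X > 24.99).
0.414138

We have X ~ Uniform(a=8, b=37).

P(X > 24.99) = 1 - P(X ≤ 24.99)
                = 1 - F(24.99)
                = 1 - 0.585862
                = 0.414138

So there's approximately a 41.4% chance that X exceeds 24.99.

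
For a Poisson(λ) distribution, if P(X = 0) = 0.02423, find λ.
λ = 3.7202

For a Poisson(λ) distribution, the PMF at 0 is:
P(X = 0) = λ^0 e^(-λ) / 0! = e^(-λ)

Given P(X = 0) = 0.02423:
e^(-λ) = 0.02423
-λ = ln(0.02423)
λ = -ln(0.02423) = 3.7202

Verification: e^(-3.7202) = 0.02423 ✓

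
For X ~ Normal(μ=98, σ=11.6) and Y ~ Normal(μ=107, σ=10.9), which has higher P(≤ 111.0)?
X has higher probability (P(X ≤ 111.0) = 0.8688 > P(Y ≤ 111.0) = 0.6432)

Compute P(≤ 111.0) for each distribution:

X ~ Normal(μ=98, σ=11.6):
P(X ≤ 111.0) = 0.8688

Y ~ Normal(μ=107, σ=10.9):
P(Y ≤ 111.0) = 0.6432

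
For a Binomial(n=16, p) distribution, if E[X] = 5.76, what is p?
p = 0.36

For a Binomial(n, p) distribution:
E[X] = n × p

Given n = 16 and E[X] = 5.76:
5.76 = 16 × p
p = 5.76 / 16 = 0.36

Verification: Binomial(16, 0.36) has E[X] = 5.76 ✓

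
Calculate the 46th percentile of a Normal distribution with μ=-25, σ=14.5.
-26.4563

We have X ~ Normal(μ=-25, σ=14.5).

We want to find x such that P(X ≤ x) = 0.46.

This is the 46th percentile, which means 46% of values fall below this point.

Using the inverse CDF (quantile function):
x = F⁻¹(0.46) = -26.4563

Verification: P(X ≤ -26.4563) = 0.46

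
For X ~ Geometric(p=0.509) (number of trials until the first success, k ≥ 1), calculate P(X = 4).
0.060251

We have X ~ Geometric(p=0.509) (number of trials until the first success, k ≥ 1).

For a Geometric distribution, the PMF gives us the probability of each outcome.

Using the PMF formula:
P(X = 4) = 0.060251

Rounded to 4 decimal places: 0.0603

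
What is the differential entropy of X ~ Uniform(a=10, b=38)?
3.3322 nats

We have X ~ Uniform(a=10, b=38).

The differential entropy measures the uncertainty or information content of the distribution.

For a Uniform distribution with a=10, b=38:
h(X) = 3.3322 nats

(In bits, this would be 4.8074 bits.)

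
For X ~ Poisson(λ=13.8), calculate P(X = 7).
0.019207

We have X ~ Poisson(λ=13.8).

For a Poisson distribution, the PMF gives us the probability of each outcome.

Using the PMF formula:
P(X = 7) = 0.019207

Rounded to 4 decimal places: 0.0192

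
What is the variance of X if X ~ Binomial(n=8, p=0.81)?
1.2312

We have X ~ Binomial(n=8, p=0.81).

For a Binomial distribution with n=8, p=0.81:
Var(X) = 1.2312

The variance measures the spread of the distribution around the mean.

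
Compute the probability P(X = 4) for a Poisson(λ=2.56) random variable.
0.138342

We have X ~ Poisson(λ=2.56).

For a Poisson distribution, the PMF gives us the probability of each outcome.

Using the PMF formula:
P(X = 4) = 0.138342

Rounded to 4 decimal places: 0.1383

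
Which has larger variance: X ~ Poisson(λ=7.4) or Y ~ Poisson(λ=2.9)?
X has larger variance (7.4000 > 2.9000)

Compute the variance for each distribution:

X ~ Poisson(λ=7.4):
Var(X) = 7.4000

Y ~ Poisson(λ=2.9):
Var(Y) = 2.9000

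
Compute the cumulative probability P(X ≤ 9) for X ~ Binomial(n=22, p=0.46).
0.397899

We have X ~ Binomial(n=22, p=0.46).

The CDF gives us P(X ≤ k).

Using the CDF:
P(X ≤ 9) = 0.397899

This means there's approximately a 39.8% chance that X is at most 9.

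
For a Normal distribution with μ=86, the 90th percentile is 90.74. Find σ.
σ = 3.6986

For X ~ Normal(μ, σ), the p-th percentile satisfies x = μ + z_p × σ,
where z_p = Φ⁻¹(p) is the standard normal quantile.

Step 1: z_{0.9} = Φ⁻¹(0.9) = 1.2816

Step 2: Solve for σ:
90.74 = 86 + 1.2816 × σ
σ = (90.74 - 86) / 1.2816
σ = 4.74 / 1.2816
σ = 3.6986

Verification: μ + z × σ = 86 + 1.2816 × 3.6986 = 90.74 ✓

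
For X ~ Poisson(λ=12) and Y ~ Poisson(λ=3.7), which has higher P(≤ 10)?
Y has higher probability (P(Y ≤ 10) = 0.9984 > P(X ≤ 10) = 0.3472)

Compute P(≤ 10) for each distribution:

X ~ Poisson(λ=12):
P(X ≤ 10) = 0.3472

Y ~ Poisson(λ=3.7):
P(Y ≤ 10) = 0.9984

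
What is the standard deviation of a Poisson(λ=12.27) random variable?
3.5029

We have X ~ Poisson(λ=12.27).

For a Poisson distribution with λ=12.27:
σ = √Var(X) = 3.5029

The standard deviation is the square root of the variance.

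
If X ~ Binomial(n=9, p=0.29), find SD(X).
1.3613

We have X ~ Binomial(n=9, p=0.29).

For a Binomial distribution with n=9, p=0.29:
σ = √Var(X) = 1.3613

The standard deviation is the square root of the variance.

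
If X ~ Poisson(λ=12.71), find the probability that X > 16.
0.144369

We have X ~ Poisson(λ=12.71).

P(X > 16) = 1 - P(X ≤ 16)
                = 1 - F(16)
                = 1 - 0.855631
                = 0.144369

So there's approximately a 14.4% chance that X exceeds 16.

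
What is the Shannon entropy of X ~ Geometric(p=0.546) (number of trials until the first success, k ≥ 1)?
1.2617 nats

We have X ~ Geometric(p=0.546) (number of trials until the first success, k ≥ 1).

The Shannon entropy measures the uncertainty or information content of the distribution.

For a Geometric distribution with p=0.546 (number of trials until the first success, k ≥ 1):
H(X) = 1.2617 nats

(In bits, this would be 1.8203 bits.)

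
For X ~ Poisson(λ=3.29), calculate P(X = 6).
0.065617

We have X ~ Poisson(λ=3.29).

For a Poisson distribution, the PMF gives us the probability of each outcome.

Using the PMF formula:
P(X = 6) = 0.065617

Rounded to 4 decimal places: 0.0656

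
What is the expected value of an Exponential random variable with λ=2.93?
0.3413

We have X ~ Exponential(λ=2.93).

For an Exponential distribution with λ=2.93:
E[X] = 0.3413

This is the expected (average) value of X.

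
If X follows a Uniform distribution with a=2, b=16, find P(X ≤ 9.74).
0.552857

We have X ~ Uniform(a=2, b=16).

The CDF gives us P(X ≤ k).

Using the CDF:
P(X ≤ 9.74) = 0.552857

This means there's approximately a 55.3% chance that X is at most 9.74.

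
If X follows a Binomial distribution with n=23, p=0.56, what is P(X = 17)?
0.038371

We have X ~ Binomial(n=23, p=0.56).

For a Binomial distribution, the PMF gives us the probability of each outcome.

Using the PMF formula:
P(X = 17) = 0.038371

Rounded to 4 decimal places: 0.0384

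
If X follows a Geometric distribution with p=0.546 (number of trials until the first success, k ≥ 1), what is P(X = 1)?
0.546000

We have X ~ Geometric(p=0.546) (number of trials until the first success, k ≥ 1).

For a Geometric distribution, the PMF gives us the probability of each outcome.

Using the PMF formula:
P(X = 1) = 0.546000

Rounded to 4 decimal places: 0.5460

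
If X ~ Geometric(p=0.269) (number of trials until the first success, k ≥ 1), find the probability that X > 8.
0.081534

We have X ~ Geometric(p=0.269) (number of trials until the first success, k ≥ 1).

P(X > 8) = 1 - P(X ≤ 8)
                = 1 - F(8)
                = 1 - 0.918466
                = 0.081534

So there's approximately a 8.2% chance that X exceeds 8.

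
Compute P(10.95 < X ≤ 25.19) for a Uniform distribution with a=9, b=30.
0.678095

We have X ~ Uniform(a=9, b=30).

To find P(10.95 < X ≤ 25.19), we use:
P(10.95 < X ≤ 25.19) = P(X ≤ 25.19) - P(X ≤ 10.95)
                 = F(25.19) - F(10.95)
                 = 0.770952 - 0.092857
                 = 0.678095

So there's approximately a 67.8% chance that X falls in this range.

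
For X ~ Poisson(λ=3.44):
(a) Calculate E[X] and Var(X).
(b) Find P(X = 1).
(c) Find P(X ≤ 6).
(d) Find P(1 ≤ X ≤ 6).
(a) E[X] = 3.4400, Var(X) = 3.4400
(b) P(X = 1) = 0.110303
(c) P(X ≤ 6) = 0.939239
(d) P(1 ≤ X ≤ 6) = 0.907174

We have X ~ Poisson(λ=3.44).

(a) Moments:
E[X] = 3.4400
Var(X) = 3.4400
σ = √Var(X) = 1.8547

(b) Point probability using PMF:
P(X = 1) = 0.110303

(c) Cumulative probability using CDF:
P(X ≤ 6) = F(6) = 0.939239

(d) Range probability:
P(1 ≤ X ≤ 6) = P(X ≤ 6) - P(X ≤ 0)
                   = F(6) - F(0)
                   = 0.939239 - 0.032065
                   = 0.907174

This means approximately 90.7% of outcomes fall in the interval [1, 6].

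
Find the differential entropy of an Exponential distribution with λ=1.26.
0.7689 nats

We have X ~ Exponential(λ=1.26).

The differential entropy measures the uncertainty or information content of the distribution.

For an Exponential distribution with λ=1.26:
h(X) = 0.7689 nats

(In bits, this would be 1.1093 bits.)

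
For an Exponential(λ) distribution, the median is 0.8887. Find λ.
λ = 0.7800

For X ~ Exponential(λ), the CDF is F(x) = 1 - e^(-λx).
The median m satisfies F(m) = 0.5:
1 - e^(-λm) = 0.5
e^(-λm) = 0.5
λm = ln(2)
m = ln(2) / λ

Given m = 0.8887:
λ = ln(2) / 0.8887 = 0.693147 / 0.8887 = 0.7800

Verification: ln(2) / 0.7800 = 0.8887 ✓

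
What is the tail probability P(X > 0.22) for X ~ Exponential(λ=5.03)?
0.330681

We have X ~ Exponential(λ=5.03).

P(X > 0.22) = 1 - P(X ≤ 0.22)
                = 1 - F(0.22)
                = 1 - 0.669319
                = 0.330681

So there's approximately a 33.1% chance that X exceeds 0.22.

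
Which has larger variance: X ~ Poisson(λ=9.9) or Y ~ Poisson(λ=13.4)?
Y has larger variance (13.4000 > 9.9000)

Compute the variance for each distribution:

X ~ Poisson(λ=9.9):
Var(X) = 9.9000

Y ~ Poisson(λ=13.4):
Var(Y) = 13.4000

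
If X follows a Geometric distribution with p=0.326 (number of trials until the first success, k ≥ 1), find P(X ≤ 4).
0.793633

We have X ~ Geometric(p=0.326) (number of trials until the first success, k ≥ 1).

The CDF gives us P(X ≤ k).

Using the CDF:
P(X ≤ 4) = 0.793633

This means there's approximately a 79.4% chance that X is at most 4.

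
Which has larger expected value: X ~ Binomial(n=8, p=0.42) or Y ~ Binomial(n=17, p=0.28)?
Y has larger mean (4.7600 > 3.3600)

Compute the expected value for each distribution:

X ~ Binomial(n=8, p=0.42):
E[X] = 3.3600

Y ~ Binomial(n=17, p=0.28):
E[Y] = 4.7600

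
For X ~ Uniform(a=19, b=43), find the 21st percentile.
24.0400

We have X ~ Uniform(a=19, b=43).

We want to find x such that P(X ≤ x) = 0.21.

This is the 21st percentile, which means 21% of values fall below this point.

Using the inverse CDF (quantile function):
x = F⁻¹(0.21) = 24.0400

Verification: P(X ≤ 24.0400) = 0.21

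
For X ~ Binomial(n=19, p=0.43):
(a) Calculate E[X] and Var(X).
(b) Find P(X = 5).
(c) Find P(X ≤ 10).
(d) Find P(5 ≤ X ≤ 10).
(a) E[X] = 8.1700, Var(X) = 4.6569
(b) P(X = 5) = 0.065327
(c) P(X ≤ 10) = 0.859634
(d) P(5 ≤ X ≤ 10) = 0.818612

We have X ~ Binomial(n=19, p=0.43).

(a) Moments:
E[X] = 8.1700
Var(X) = 4.6569
σ = √Var(X) = 2.1580

(b) Point probability using PMF:
P(X = 5) = 0.065327

(c) Cumulative probability using CDF:
P(X ≤ 10) = F(10) = 0.859634

(d) Range probability:
P(5 ≤ X ≤ 10) = P(X ≤ 10) - P(X ≤ 4)
                   = F(10) - F(4)
                   = 0.859634 - 0.041022
                   = 0.818612

This means approximately 81.9% of outcomes fall in the interval [5, 10].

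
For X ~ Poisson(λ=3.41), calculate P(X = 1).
0.112670

We have X ~ Poisson(λ=3.41).

For a Poisson distribution, the PMF gives us the probability of each outcome.

Using the PMF formula:
P(X = 1) = 0.112670

Rounded to 4 decimal places: 0.1127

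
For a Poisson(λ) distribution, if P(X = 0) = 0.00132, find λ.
λ = 6.6301

For a Poisson(λ) distribution, the PMF at 0 is:
P(X = 0) = λ^0 e^(-λ) / 0! = e^(-λ)

Given P(X = 0) = 0.00132:
e^(-λ) = 0.00132
-λ = ln(0.00132)
λ = -ln(0.00132) = 6.6301

Verification: e^(-6.6301) = 0.00132 ✓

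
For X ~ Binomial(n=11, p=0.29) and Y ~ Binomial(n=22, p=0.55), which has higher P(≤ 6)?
X has higher probability (P(X ≤ 6) = 0.9821 > P(Y ≤ 6) = 0.0080)

Compute P(≤ 6) for each distribution:

X ~ Binomial(n=11, p=0.29):
P(X ≤ 6) = 0.9821

Y ~ Binomial(n=22, p=0.55):
P(Y ≤ 6) = 0.0080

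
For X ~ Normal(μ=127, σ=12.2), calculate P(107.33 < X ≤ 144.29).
0.868341

We have X ~ Normal(μ=127, σ=12.2).

To find P(107.33 < X ≤ 144.29), we use:
P(107.33 < X ≤ 144.29) = P(X ≤ 144.29) - P(X ≤ 107.33)
                 = F(144.29) - F(107.33)
                 = 0.921790 - 0.053449
                 = 0.868341

So there's approximately a 86.8% chance that X falls in this range.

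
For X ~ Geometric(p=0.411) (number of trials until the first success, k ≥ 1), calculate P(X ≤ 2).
0.653079

We have X ~ Geometric(p=0.411) (number of trials until the first success, k ≥ 1).

The CDF gives us P(X ≤ k).

Using the CDF:
P(X ≤ 2) = 0.653079

This means there's approximately a 65.3% chance that X is at most 2.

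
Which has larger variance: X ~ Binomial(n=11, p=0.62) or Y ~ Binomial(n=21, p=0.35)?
Y has larger variance (4.7775 > 2.5916)

Compute the variance for each distribution:

X ~ Binomial(n=11, p=0.62):
Var(X) = 2.5916

Y ~ Binomial(n=21, p=0.35):
Var(Y) = 4.7775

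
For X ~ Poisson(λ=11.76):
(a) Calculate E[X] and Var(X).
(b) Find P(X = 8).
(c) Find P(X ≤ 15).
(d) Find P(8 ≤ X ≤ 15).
(a) E[X] = 11.7600, Var(X) = 11.7600
(b) P(X = 8) = 0.070866
(c) P(X ≤ 15) = 0.861262
(d) P(8 ≤ X ≤ 15) = 0.760737

We have X ~ Poisson(λ=11.76).

(a) Moments:
E[X] = 11.7600
Var(X) = 11.7600
σ = √Var(X) = 3.4293

(b) Point probability using PMF:
P(X = 8) = 0.070866

(c) Cumulative probability using CDF:
P(X ≤ 15) = F(15) = 0.861262

(d) Range probability:
P(8 ≤ X ≤ 15) = P(X ≤ 15) - P(X ≤ 7)
                   = F(15) - F(7)
                   = 0.861262 - 0.100525
                   = 0.760737

This means approximately 76.1% of outcomes fall in the interval [8, 15].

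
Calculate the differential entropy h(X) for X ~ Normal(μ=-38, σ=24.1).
4.6012 nats

We have X ~ Normal(μ=-38, σ=24.1).

The differential entropy measures the uncertainty or information content of the distribution.

For a Normal distribution with μ=-38, σ=24.1:
h(X) = 4.6012 nats

(In bits, this would be 6.6381 bits.)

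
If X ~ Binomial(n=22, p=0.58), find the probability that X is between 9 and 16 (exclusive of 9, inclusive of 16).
0.869764

We have X ~ Binomial(n=22, p=0.58).

To find P(9 < X ≤ 16), we use:
P(9 < X ≤ 16) = P(X ≤ 16) - P(X ≤ 9)
                 = F(16) - F(9)
                 = 0.950192 - 0.080428
                 = 0.869764

So there's approximately a 87.0% chance that X falls in this range.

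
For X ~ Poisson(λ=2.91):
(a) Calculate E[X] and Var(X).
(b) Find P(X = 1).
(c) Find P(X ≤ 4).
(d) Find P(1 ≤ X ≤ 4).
(a) E[X] = 2.9100, Var(X) = 2.9100
(b) P(X = 1) = 0.158524
(c) P(X ≤ 4) = 0.830152
(d) P(1 ≤ X ≤ 4) = 0.775677

We have X ~ Poisson(λ=2.91).

(a) Moments:
E[X] = 2.9100
Var(X) = 2.9100
σ = √Var(X) = 1.7059

(b) Point probability using PMF:
P(X = 1) = 0.158524

(c) Cumulative probability using CDF:
P(X ≤ 4) = F(4) = 0.830152

(d) Range probability:
P(1 ≤ X ≤ 4) = P(X ≤ 4) - P(X ≤ 0)
                   = F(4) - F(0)
                   = 0.830152 - 0.054476
                   = 0.775677

This means approximately 77.6% of outcomes fall in the interval [1, 4].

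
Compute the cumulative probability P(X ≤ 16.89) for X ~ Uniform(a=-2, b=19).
0.899524

We have X ~ Uniform(a=-2, b=19).

The CDF gives us P(X ≤ k).

Using the CDF:
P(X ≤ 16.89) = 0.899524

This means there's approximately a 90.0% chance that X is at most 16.89.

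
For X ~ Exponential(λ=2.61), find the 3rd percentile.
0.0117

We have X ~ Exponential(λ=2.61).

We want to find x such that P(X ≤ x) = 0.03.

This is the 3rd percentile, which means 3% of values fall below this point.

Using the inverse CDF (quantile function):
x = F⁻¹(0.03) = 0.0117

Verification: P(X ≤ 0.0117) = 0.03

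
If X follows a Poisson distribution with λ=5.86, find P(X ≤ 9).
0.925376

We have X ~ Poisson(λ=5.86).

The CDF gives us P(X ≤ k).

Using the CDF:
P(X ≤ 9) = 0.925376

This means there's approximately a 92.5% chance that X is at most 9.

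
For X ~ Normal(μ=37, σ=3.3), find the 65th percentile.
38.2716

We have X ~ Normal(μ=37, σ=3.3).

We want to find x such that P(X ≤ x) = 0.65.

This is the 65th percentile, which means 65% of values fall below this point.

Using the inverse CDF (quantile function):
x = F⁻¹(0.65) = 38.2716

Verification: P(X ≤ 38.2716) = 0.65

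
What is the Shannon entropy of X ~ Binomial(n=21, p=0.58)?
2.2344 nats

We have X ~ Binomial(n=21, p=0.58).

The Shannon entropy measures the uncertainty or information content of the distribution.

For a Binomial distribution with n=21, p=0.58:
H(X) = 2.2344 nats

(In bits, this would be 3.2236 bits.)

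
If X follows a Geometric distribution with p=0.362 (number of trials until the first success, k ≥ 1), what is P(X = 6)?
0.038266

We have X ~ Geometric(p=0.362) (number of trials until the first success, k ≥ 1).

For a Geometric distribution, the PMF gives us the probability of each outcome.

Using the PMF formula:
P(X = 6) = 0.038266

Rounded to 4 decimal places: 0.0383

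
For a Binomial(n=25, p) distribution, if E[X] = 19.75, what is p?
p = 0.79

For a Binomial(n, p) distribution:
E[X] = n × p

Given n = 25 and E[X] = 19.75:
19.75 = 25 × p
p = 19.75 / 25 = 0.79

Verification: Binomial(25, 0.79) has E[X] = 19.75 ✓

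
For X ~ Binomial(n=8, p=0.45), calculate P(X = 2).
0.156949

We have X ~ Binomial(n=8, p=0.45).

For a Binomial distribution, the PMF gives us the probability of each outcome.

Using the PMF formula:
P(X = 2) = 0.156949

Rounded to 4 decimal places: 0.1569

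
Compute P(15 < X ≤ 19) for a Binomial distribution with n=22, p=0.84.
0.656980

We have X ~ Binomial(n=22, p=0.84).

To find P(15 < X ≤ 19), we use:
P(15 < X ≤ 19) = P(X ≤ 19) - P(X ≤ 15)
                 = F(19) - F(15)
                 = 0.707066 - 0.050086
                 = 0.656980

So there's approximately a 65.7% chance that X falls in this range.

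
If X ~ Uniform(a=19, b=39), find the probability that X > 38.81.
0.009500

We have X ~ Uniform(a=19, b=39).

P(X > 38.81) = 1 - P(X ≤ 38.81)
                = 1 - F(38.81)
                = 1 - 0.990500
                = 0.009500

So there's approximately a 0.9% chance that X exceeds 38.81.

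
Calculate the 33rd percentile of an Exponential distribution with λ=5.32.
0.0753

We have X ~ Exponential(λ=5.32).

We want to find x such that P(X ≤ x) = 0.33.

This is the 33rd percentile, which means 33% of values fall below this point.

Using the inverse CDF (quantile function):
x = F⁻¹(0.33) = 0.0753

Verification: P(X ≤ 0.0753) = 0.33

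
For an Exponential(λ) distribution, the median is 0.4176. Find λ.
λ = 1.6598

For X ~ Exponential(λ), the CDF is F(x) = 1 - e^(-λx).
The median m satisfies F(m) = 0.5:
1 - e^(-λm) = 0.5
e^(-λm) = 0.5
λm = ln(2)
m = ln(2) / λ

Given m = 0.4176:
λ = ln(2) / 0.4176 = 0.693147 / 0.4176 = 1.6598

Verification: ln(2) / 1.6598 = 0.4176 ✓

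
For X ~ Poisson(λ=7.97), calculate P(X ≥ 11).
0.181148

We have X ~ Poisson(λ=7.97).

For discrete distributions, P(X ≥ 11) = 1 - P(X ≤ 10).

P(X ≤ 10) = 0.818852
P(X ≥ 11) = 1 - 0.818852 = 0.181148

So there's approximately a 18.1% chance that X is at least 11.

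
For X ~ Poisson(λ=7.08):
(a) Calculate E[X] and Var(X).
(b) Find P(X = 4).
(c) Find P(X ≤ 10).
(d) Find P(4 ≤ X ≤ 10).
(a) E[X] = 7.0800, Var(X) = 7.0800
(b) P(X = 4) = 0.088129
(c) P(X ≤ 10) = 0.895703
(d) P(4 ≤ X ≤ 10) = 0.818014

We have X ~ Poisson(λ=7.08).

(a) Moments:
E[X] = 7.0800
Var(X) = 7.0800
σ = √Var(X) = 2.6608

(b) Point probability using PMF:
P(X = 4) = 0.088129

(c) Cumulative probability using CDF:
P(X ≤ 10) = F(10) = 0.895703

(d) Range probability:
P(4 ≤ X ≤ 10) = P(X ≤ 10) - P(X ≤ 3)
                   = F(10) - F(3)
                   = 0.895703 - 0.077689
                   = 0.818014

This means approximately 81.8% of outcomes fall in the interval [4, 10].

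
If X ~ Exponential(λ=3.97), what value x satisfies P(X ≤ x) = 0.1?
0.0265

We have X ~ Exponential(λ=3.97).

We want to find x such that P(X ≤ x) = 0.1.

This is the 10th percentile, which means 10% of values fall below this point.

Using the inverse CDF (quantile function):
x = F⁻¹(0.1) = 0.0265

Verification: P(X ≤ 0.0265) = 0.1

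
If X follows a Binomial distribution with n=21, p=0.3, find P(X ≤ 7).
0.722993

We have X ~ Binomial(n=21, p=0.3).

The CDF gives us P(X ≤ k).

Using the CDF:
P(X ≤ 7) = 0.722993

This means there's approximately a 72.3% chance that X is at most 7.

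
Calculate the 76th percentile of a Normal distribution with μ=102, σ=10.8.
109.6281

We have X ~ Normal(μ=102, σ=10.8).

We want to find x such that P(X ≤ x) = 0.76.

This is the 76th percentile, which means 76% of values fall below this point.

Using the inverse CDF (quantile function):
x = F⁻¹(0.76) = 109.6281

Verification: P(X ≤ 109.6281) = 0.76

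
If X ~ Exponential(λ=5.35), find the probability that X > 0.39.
0.124121

We have X ~ Exponential(λ=5.35).

P(X > 0.39) = 1 - P(X ≤ 0.39)
                = 1 - F(0.39)
                = 1 - 0.875879
                = 0.124121

So there's approximately a 12.4% chance that X exceeds 0.39.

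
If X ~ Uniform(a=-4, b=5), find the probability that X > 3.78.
0.135556

We have X ~ Uniform(a=-4, b=5).

P(X > 3.78) = 1 - P(X ≤ 3.78)
                = 1 - F(3.78)
                = 1 - 0.864444
                = 0.135556

So there's approximately a 13.6% chance that X exceeds 3.78.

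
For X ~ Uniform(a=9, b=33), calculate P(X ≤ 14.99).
0.249583

We have X ~ Uniform(a=9, b=33).

The CDF gives us P(X ≤ k).

Using the CDF:
P(X ≤ 14.99) = 0.249583

This means there's approximately a 25.0% chance that X is at most 14.99.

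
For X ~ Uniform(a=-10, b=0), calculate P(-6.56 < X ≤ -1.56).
0.500000

We have X ~ Uniform(a=-10, b=0).

To find P(-6.56 < X ≤ -1.56), we use:
P(-6.56 < X ≤ -1.56) = P(X ≤ -1.56) - P(X ≤ -6.56)
                 = F(-1.56) - F(-6.56)
                 = 0.844000 - 0.344000
                 = 0.500000

So there's approximately a 50.0% chance that X falls in this range.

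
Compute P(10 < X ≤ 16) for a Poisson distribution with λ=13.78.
0.583927

We have X ~ Poisson(λ=13.78).

To find P(10 < X ≤ 16), we use:
P(10 < X ≤ 16) = P(X ≤ 16) - P(X ≤ 10)
                 = F(16) - F(10)
                 = 0.774652 - 0.190725
                 = 0.583927

So there's approximately a 58.4% chance that X falls in this range.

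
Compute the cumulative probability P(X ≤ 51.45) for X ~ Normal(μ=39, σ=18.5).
0.749518

We have X ~ Normal(μ=39, σ=18.5).

The CDF gives us P(X ≤ k).

Using the CDF:
P(X ≤ 51.45) = 0.749518

This means there's approximately a 75.0% chance that X is at most 51.45.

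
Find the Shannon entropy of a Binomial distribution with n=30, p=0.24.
2.2641 nats

We have X ~ Binomial(n=30, p=0.24).

The Shannon entropy measures the uncertainty or information content of the distribution.

For a Binomial distribution with n=30, p=0.24:
H(X) = 2.2641 nats

(In bits, this would be 3.2663 bits.)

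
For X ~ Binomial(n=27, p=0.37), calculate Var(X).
6.2937

We have X ~ Binomial(n=27, p=0.37).

For a Binomial distribution with n=27, p=0.37:
Var(X) = 6.2937

The variance measures the spread of the distribution around the mean.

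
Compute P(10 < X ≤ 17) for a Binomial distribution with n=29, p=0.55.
0.695691

We have X ~ Binomial(n=29, p=0.55).

To find P(10 < X ≤ 17), we use:
P(10 < X ≤ 17) = P(X ≤ 17) - P(X ≤ 10)
                 = F(17) - F(10)
                 = 0.716716 - 0.021025
                 = 0.695691

So there's approximately a 69.6% chance that X falls in this range.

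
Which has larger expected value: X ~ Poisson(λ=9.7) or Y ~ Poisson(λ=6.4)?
X has larger mean (9.7000 > 6.4000)

Compute the expected value for each distribution:

X ~ Poisson(λ=9.7):
E[X] = 9.7000

Y ~ Poisson(λ=6.4):
E[Y] = 6.4000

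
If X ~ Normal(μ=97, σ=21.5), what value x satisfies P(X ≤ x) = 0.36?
89.2931

We have X ~ Normal(μ=97, σ=21.5).

We want to find x such that P(X ≤ x) = 0.36.

This is the 36th percentile, which means 36% of values fall below this point.

Using the inverse CDF (quantile function):
x = F⁻¹(0.36) = 89.2931

Verification: P(X ≤ 89.2931) = 0.36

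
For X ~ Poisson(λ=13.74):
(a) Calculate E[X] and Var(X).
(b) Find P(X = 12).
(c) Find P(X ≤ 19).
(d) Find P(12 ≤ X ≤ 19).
(a) E[X] = 13.7400, Var(X) = 13.7400
(b) P(X = 12) = 0.101929
(c) P(X ≤ 19) = 0.933627
(d) P(12 ≤ X ≤ 19) = 0.651046

We have X ~ Poisson(λ=13.74).

(a) Moments:
E[X] = 13.7400
Var(X) = 13.7400
σ = √Var(X) = 3.7068

(b) Point probability using PMF:
P(X = 12) = 0.101929

(c) Cumulative probability using CDF:
P(X ≤ 19) = F(19) = 0.933627

(d) Range probability:
P(12 ≤ X ≤ 19) = P(X ≤ 19) - P(X ≤ 11)
                   = F(19) - F(11)
                   = 0.933627 - 0.282581
                   = 0.651046

This means approximately 65.1% of outcomes fall in the interval [12, 19].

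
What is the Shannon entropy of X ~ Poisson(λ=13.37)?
2.7090 nats

We have X ~ Poisson(λ=13.37).

The Shannon entropy measures the uncertainty or information content of the distribution.

For a Poisson distribution with λ=13.37:
H(X) = 2.7090 nats

(In bits, this would be 3.9082 bits.)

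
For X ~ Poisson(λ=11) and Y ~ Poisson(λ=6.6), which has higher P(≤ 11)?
Y has higher probability (P(Y ≤ 11) = 0.9627 > P(X ≤ 11) = 0.5793)

Compute P(≤ 11) for each distribution:

X ~ Poisson(λ=11):
P(X ≤ 11) = 0.5793

Y ~ Poisson(λ=6.6):
P(Y ≤ 11) = 0.9627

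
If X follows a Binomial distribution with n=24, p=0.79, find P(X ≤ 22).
0.974231

We have X ~ Binomial(n=24, p=0.79).

The CDF gives us P(X ≤ k).

Using the CDF:
P(X ≤ 22) = 0.974231

This means there's approximately a 97.4% chance that X is at most 22.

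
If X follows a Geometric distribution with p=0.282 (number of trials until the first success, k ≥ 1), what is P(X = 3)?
0.145378

We have X ~ Geometric(p=0.282) (number of trials until the first success, k ≥ 1).

For a Geometric distribution, the PMF gives us the probability of each outcome.

Using the PMF formula:
P(X = 3) = 0.145378

Rounded to 4 decimal places: 0.1454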